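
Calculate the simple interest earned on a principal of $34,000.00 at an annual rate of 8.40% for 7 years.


Simple interest formula: I = P × r × t
I = $34,000.00 × 0.084 × 7
I = $19,992.00

I = P × r × t = $19,992.00


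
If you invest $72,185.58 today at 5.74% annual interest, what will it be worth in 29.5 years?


Future value formula: FV = PV × (1 + r)^t
FV = $72,185.58 × (1 + 0.0574)^29.5
FV = $72,185.58 × 5.18871156
FV = $374,550.15

FV = PV × (1 + r)^t = $374,550.15


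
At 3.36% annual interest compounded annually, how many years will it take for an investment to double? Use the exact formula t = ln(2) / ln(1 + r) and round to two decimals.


Doubling condition: (1 + r)^t = 2
Take ln of both sides: t × ln(1 + r) = ln(2)
t = ln(2) / ln(1 + r)
t = 0.693147 / 0.033048
t = 20.97

t = ln(2) / ln(1 + r) = 20.97 years


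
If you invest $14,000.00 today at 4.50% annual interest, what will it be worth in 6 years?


Future value formula: FV = PV × (1 + r)^t
FV = $14,000.00 × (1 + 0.045)^6
FV = $14,000.00 × 1.302260
FV = $18,231.64

FV = PV × (1 + r)^t = $18,231.64


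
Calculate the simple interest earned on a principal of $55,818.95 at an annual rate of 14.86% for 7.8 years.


Simple interest formula: I = P × r × t
I = $55,818.95 × 0.1486 × 7.8
I = $64,698.63

I = P × r × t = $64,698.63


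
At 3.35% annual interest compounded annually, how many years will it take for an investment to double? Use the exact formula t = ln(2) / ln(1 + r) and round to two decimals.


Doubling condition: (1 + r)^t = 2
Take ln of both sides: t × ln(1 + r) = ln(2)
t = ln(2) / ln(1 + r)
t = 0.693147 / 0.032951
t = 21.04

t = ln(2) / ln(1 + r) = 21.04 years


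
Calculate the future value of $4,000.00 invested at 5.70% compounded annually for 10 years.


Compound interest formula: A = P(1 + r/n)^(nt)
A = $4,000.00 × (1 + 0.057/1)^(1 × 10)
Growth factor: (1 + 0.057/1)^10 = 1.740804
A = $4,000.00 × 1.740804
A = $6,963.22

A = P(1 + r/n)^(nt) = $6,963.22


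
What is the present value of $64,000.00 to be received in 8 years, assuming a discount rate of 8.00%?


Present value formula: PV = FV / (1 + r)^t
PV = $64,000.00 / (1 + 0.08)^8
PV = $64,000.00 / 1.850930
PV = $34,577.21

PV = FV / (1 + r)^t = $34,577.21


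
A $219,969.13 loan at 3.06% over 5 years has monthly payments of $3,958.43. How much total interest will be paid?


Total paid over the life of the loan = PMT × n.
Total paid = $3,958.43 × 60 = $237,505.80
Total interest = total paid − principal = $237,505.80 − $219,969.13 = $17,536.67

Total interest = (PMT × n) - PV = $17,536.67


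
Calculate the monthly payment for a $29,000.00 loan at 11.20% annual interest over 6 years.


Loan payment formula: PMT = PV × r / (1 − (1 + r)^(−n))
Monthly rate r = 0.112/12 ≈ 0.00933333, n = 72 months
Denominator: 1 − (1 + 0.112/12)^(−72) = 0.487720
PMT = $29,000.00 × (0.112/12) / 0.487720
PMT = $554.96 per month

PMT = PV × r / (1-(1+r)^(-n)) = $554.96/month


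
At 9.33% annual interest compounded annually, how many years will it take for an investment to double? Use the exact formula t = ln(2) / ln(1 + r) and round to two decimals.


Doubling condition: (1 + r)^t = 2
Take ln of both sides: t × ln(1 + r) = ln(2)
t = ln(2) / ln(1 + r)
t = 0.693147 / 0.089201
t = 7.77

t = ln(2) / ln(1 + r) = 7.77 years


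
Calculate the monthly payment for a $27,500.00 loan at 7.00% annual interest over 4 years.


Loan payment formula: PMT = PV × r / (1 − (1 + r)^(−n))
Monthly rate r = 0.07/12 ≈ 0.00583333, n = 48 months
Denominator: 1 − (1 + 0.07/12)^(−48) = 0.243601
PMT = $27,500.00 × (0.07/12) / 0.243601
PMT = $658.52 per month

PMT = PV × r / (1-(1+r)^(-n)) = $658.52/month


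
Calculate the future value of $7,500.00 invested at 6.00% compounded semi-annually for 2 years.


Compound interest formula: A = P(1 + r/n)^(nt)
A = $7,500.00 × (1 + 0.06/2)^(2 × 2)
Growth factor: (1 + 0.06/2)^4 = 1.125509
A = $7,500.00 × 1.125509
A = $8,441.32

A = P(1 + r/n)^(nt) = $8,441.32


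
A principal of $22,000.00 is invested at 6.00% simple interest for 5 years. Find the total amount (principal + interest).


Total amount formula: A = P(1 + rt) = P + P·r·t
Interest: I = P × r × t = $22,000.00 × 0.06 × 5 = $6,600.00
A = P + I = $22,000.00 + $6,600.00 = $28,600.00

A = P + I = P(1 + rt) = $28,600.00


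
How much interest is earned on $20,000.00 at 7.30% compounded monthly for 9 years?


Compound interest earned = final amount − principal.
A = P(1 + r/n)^(nt) = $20,000.00 × (1 + 0.073/12)^(12 × 9) = $38,503.22
Interest = A − P = $38,503.22 − $20,000.00 = $18,503.22

Interest = A - P = $18,503.22


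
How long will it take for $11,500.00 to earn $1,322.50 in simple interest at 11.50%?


Rearrange the simple interest formula for t:
I = P × r × t  ⇒  t = I / (P × r)
t = $1,322.50 / ($11,500.00 × 0.115)
t = 1

t = I/(P×r) = 1 year


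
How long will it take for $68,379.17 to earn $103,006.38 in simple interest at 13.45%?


Rearrange the simple interest formula for t:
I = P × r × t  ⇒  t = I / (P × r)
t = $103,006.38 / ($68,379.17 × 0.1345)
t = 11.2

t = I/(P×r) = 11.2 years


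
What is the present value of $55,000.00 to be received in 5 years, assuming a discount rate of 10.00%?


Present value formula: PV = FV / (1 + r)^t
PV = $55,000.00 / (1 + 0.1)^5
PV = $55,000.00 / 1.610510
PV = $34,150.67

PV = FV / (1 + r)^t = $34,150.67


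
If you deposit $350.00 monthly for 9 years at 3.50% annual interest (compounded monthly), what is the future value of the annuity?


Future value of an ordinary annuity: FV = PMT × ((1 + r)^n − 1) / r
Monthly rate r = 0.035/12 ≈ 0.00291667, n = 108
FV = $350.00 × ((1 + 0.035/12)^108 − 1) / (0.035/12)
FV = $350.00 × 126.730702
FV = $44,355.75

FV = PMT × ((1+r)^n - 1)/r = $44,355.75


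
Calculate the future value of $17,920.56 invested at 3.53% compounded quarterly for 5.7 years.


Compound interest formula: A = P(1 + r/n)^(nt)
A = $17,920.56 × (1 + 0.0353/4)^(4 × 5.7)
Growth factor: (1 + 0.0353/4)^22.8 = 1.221803
A = $17,920.56 × 1.221803
A = $21,895.39

A = P(1 + r/n)^(nt) = $21,895.39


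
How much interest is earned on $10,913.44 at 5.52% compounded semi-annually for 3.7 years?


Compound interest earned = final amount − principal.
A = P(1 + r/n)^(nt) = $10,913.44 × (1 + 0.0552/2)^(2 × 3.7) = $13,349.35
Interest = A − P = $13,349.35 − $10,913.44 = $2,435.91

Interest = A - P = $2,435.91


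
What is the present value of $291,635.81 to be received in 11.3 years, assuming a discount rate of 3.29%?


Present value formula: PV = FV / (1 + r)^t
PV = $291,635.81 / (1 + 0.0329)^11.3
PV = $291,635.81 / 1.4416457
PV = $202,293.68

PV = FV / (1 + r)^t = $202,293.68


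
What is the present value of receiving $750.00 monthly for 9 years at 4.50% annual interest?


Present value of an ordinary annuity: PV = PMT × (1 − (1 + r)^(−n)) / r
Monthly rate r = 0.045/12 = 0.00375, n = 108
PV = $750.00 × (1 − (1 + 0.045/12)^(−108)) / (0.045/12)
PV = $750.00 × 88.6714066
PV = $66,503.55

PV = PMT × (1-(1+r)^(-n))/r = $66,503.55


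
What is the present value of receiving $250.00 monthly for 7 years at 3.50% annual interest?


Present value of an ordinary annuity: PV = PMT × (1 − (1 + r)^(−n)) / r
Monthly rate r = 0.035/12 ≈ 0.00291667, n = 84
PV = $250.00 × (1 − (1 + 0.035/12)^(−84)) / (0.035/12)
PV = $250.00 × 74.405589
PV = $18,601.40

PV = PMT × (1-(1+r)^(-n))/r = $18,601.40


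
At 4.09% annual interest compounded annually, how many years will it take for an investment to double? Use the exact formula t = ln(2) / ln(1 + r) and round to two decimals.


Doubling condition: (1 + r)^t = 2
Take ln of both sides: t × ln(1 + r) = ln(2)
t = ln(2) / ln(1 + r)
t = 0.693147 / 0.040086
t = 17.29

t = ln(2) / ln(1 + r) = 17.29 years


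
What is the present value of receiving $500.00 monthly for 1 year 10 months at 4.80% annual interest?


Present value of an ordinary annuity: PV = PMT × (1 − (1 + r)^(−n)) / r
Monthly rate r = 0.048/12 = 0.004, n = 22
PV = $500.00 × (1 − (1 + 0.048/12)^(−22)) / (0.048/12)
PV = $500.00 × 21.019591
PV = $10,509.80

PV = PMT × (1-(1+r)^(-n))/r = $10,509.80


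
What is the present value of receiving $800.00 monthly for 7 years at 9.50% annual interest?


Present value of an ordinary annuity: PV = PMT × (1 − (1 + r)^(−n)) / r
Monthly rate r = 0.095/12 ≈ 0.00791667, n = 84
PV = $800.00 × (1 − (1 + 0.095/12)^(−84)) / (0.095/12)
PV = $800.00 × 61.184601
PV = $48,947.68

PV = PMT × (1-(1+r)^(-n))/r = $48,947.68


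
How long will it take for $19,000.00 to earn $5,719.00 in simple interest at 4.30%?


Rearrange the simple interest formula for t:
I = P × r × t  ⇒  t = I / (P × r)
t = $5,719.00 / ($19,000.00 × 0.043)
t = 7

t = I/(P×r) = 7 years


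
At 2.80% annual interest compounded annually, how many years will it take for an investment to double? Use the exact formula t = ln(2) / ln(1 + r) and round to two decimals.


Doubling condition: (1 + r)^t = 2
Take ln of both sides: t × ln(1 + r) = ln(2)
t = ln(2) / ln(1 + r)
t = 0.693147 / 0.027615
t = 25.10

t = ln(2) / ln(1 + r) = 25.10 years


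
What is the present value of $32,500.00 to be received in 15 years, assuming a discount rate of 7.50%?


Present value formula: PV = FV / (1 + r)^t
PV = $32,500.00 / (1 + 0.075)^15
PV = $32,500.00 / 2.958877
PV = $10,983.90

PV = FV / (1 + r)^t = $10,983.90


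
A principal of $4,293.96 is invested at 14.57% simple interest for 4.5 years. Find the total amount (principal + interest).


Total amount formula: A = P(1 + rt) = P + P·r·t
Interest: I = P × r × t = $4,293.96 × 0.1457 × 4.5 = $2,815.33
A = P + I = $4,293.96 + $2,815.33 = $7,109.29

A = P + I = P(1 + rt) = $7,109.29


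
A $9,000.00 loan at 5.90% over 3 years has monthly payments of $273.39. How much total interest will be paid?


Total paid over the life of the loan = PMT × n.
Total paid = $273.39 × 36 = $9,842.04
Total interest = total paid − principal = $9,842.04 − $9,000.00 = $842.04

Total interest = (PMT × n) - PV = $842.04


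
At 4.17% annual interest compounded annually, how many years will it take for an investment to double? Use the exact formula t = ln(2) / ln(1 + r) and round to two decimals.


Doubling condition: (1 + r)^t = 2
Take ln of both sides: t × ln(1 + r) = ln(2)
t = ln(2) / ln(1 + r)
t = 0.693147 / 0.040854
t = 16.97

t = ln(2) / ln(1 + r) = 16.97 years


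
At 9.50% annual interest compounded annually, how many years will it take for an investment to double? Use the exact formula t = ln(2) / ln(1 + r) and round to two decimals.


Doubling condition: (1 + r)^t = 2
Take ln of both sides: t × ln(1 + r) = ln(2)
t = ln(2) / ln(1 + r)
t = 0.693147 / 0.090754
t = 7.64

t = ln(2) / ln(1 + r) = 7.64 years


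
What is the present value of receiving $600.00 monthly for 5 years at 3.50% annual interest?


Present value of an ordinary annuity: PV = PMT × (1 − (1 + r)^(−n)) / r
Monthly rate r = 0.035/12 ≈ 0.00291667, n = 60
PV = $600.00 × (1 − (1 + 0.035/12)^(−60)) / (0.035/12)
PV = $600.00 × 54.969988
PV = $32,981.99

PV = PMT × (1-(1+r)^(-n))/r = $32,981.99


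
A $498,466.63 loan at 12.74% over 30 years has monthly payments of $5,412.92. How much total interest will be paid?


Total paid over the life of the loan = PMT × n.
Total paid = $5,412.92 × 360 = $1,948,651.20
Total interest = total paid − principal = $1,948,651.20 − $498,466.63 = $1,450,184.57

Total interest = (PMT × n) - PV = $1,450,184.57


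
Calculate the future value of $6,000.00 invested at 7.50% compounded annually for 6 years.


Compound interest formula: A = P(1 + r/n)^(nt)
A = $6,000.00 × (1 + 0.075/1)^(1 × 6)
Growth factor: (1 + 0.075/1)^6 = 1.543302
A = $6,000.00 × 1.543302
A = $9,259.81

A = P(1 + r/n)^(nt) = $9,259.81


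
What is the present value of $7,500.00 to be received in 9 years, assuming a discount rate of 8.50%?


Present value formula: PV = FV / (1 + r)^t
PV = $7,500.00 / (1 + 0.085)^9
PV = $7,500.00 / 2.083856
PV = $3,599.10

PV = FV / (1 + r)^t = $3,599.10


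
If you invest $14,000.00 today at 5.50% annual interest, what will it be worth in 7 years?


Future value formula: FV = PV × (1 + r)^t
FV = $14,000.00 × (1 + 0.055)^7
FV = $14,000.00 × 1.454679
FV = $20,365.51

FV = PV × (1 + r)^t = $20,365.51


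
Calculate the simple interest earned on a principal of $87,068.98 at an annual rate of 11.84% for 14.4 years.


Simple interest formula: I = P × r × t
I = $87,068.98 × 0.1184 × 14.4
I = $148,449.13

I = P × r × t = $148,449.13


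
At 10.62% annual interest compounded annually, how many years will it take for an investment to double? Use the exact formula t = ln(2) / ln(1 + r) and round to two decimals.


Doubling condition: (1 + r)^t = 2
Take ln of both sides: t × ln(1 + r) = ln(2)
t = ln(2) / ln(1 + r)
t = 0.693147 / 0.100931
t = 6.87

t = ln(2) / ln(1 + r) = 6.87 years


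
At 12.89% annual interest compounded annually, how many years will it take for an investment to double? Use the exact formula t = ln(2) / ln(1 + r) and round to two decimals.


Doubling condition: (1 + r)^t = 2
Take ln of both sides: t × ln(1 + r) = ln(2)
t = ln(2) / ln(1 + r)
t = 0.693147 / 0.121244
t = 5.72

t = ln(2) / ln(1 + r) = 5.72 years


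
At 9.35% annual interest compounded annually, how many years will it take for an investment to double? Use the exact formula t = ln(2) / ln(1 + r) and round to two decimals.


Doubling condition: (1 + r)^t = 2
Take ln of both sides: t × ln(1 + r) = ln(2)
t = ln(2) / ln(1 + r)
t = 0.693147 / 0.089384
t = 7.75

t = ln(2) / ln(1 + r) = 7.75 years


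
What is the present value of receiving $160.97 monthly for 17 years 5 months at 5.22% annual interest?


Present value of an ordinary annuity: PV = PMT × (1 − (1 + r)^(−n)) / r
Monthly rate r = 0.0522/12 = 0.00435, n = 209
PV = $160.97 × (1 − (1 + 0.0522/12)^(−209)) / (0.0522/12)
PV = $160.97 × 137.089282
PV = $22,067.26

PV = PMT × (1-(1+r)^(-n))/r = $22,067.26


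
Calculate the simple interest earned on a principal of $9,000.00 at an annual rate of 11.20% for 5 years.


Simple interest formula: I = P × r × t
I = $9,000.00 × 0.112 × 5
I = $5,040.00

I = P × r × t = $5,040.00


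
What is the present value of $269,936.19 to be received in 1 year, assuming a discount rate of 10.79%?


Present value formula: PV = FV / (1 + r)^t
PV = $269,936.19 / (1 + 0.1079)^1
PV = $269,936.19 / 1.107900
PV = $243,646.71

PV = FV / (1 + r)^t = $243,646.71


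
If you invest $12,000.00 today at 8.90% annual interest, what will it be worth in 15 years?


Future value formula: FV = PV × (1 + r)^t
FV = $12,000.00 × (1 + 0.089)^15
FV = $12,000.00 × 3.5926772
FV = $43,112.13

FV = PV × (1 + r)^t = $43,112.13


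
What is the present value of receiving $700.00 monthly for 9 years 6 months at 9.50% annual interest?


Present value of an ordinary annuity: PV = PMT × (1 − (1 + r)^(−n)) / r
Monthly rate r = 0.095/12 ≈ 0.00791667, n = 114
PV = $700.00 × (1 − (1 + 0.095/12)^(−114)) / (0.095/12)
PV = $700.00 × 74.905482
PV = $52,433.84

PV = PMT × (1-(1+r)^(-n))/r = $52,433.84


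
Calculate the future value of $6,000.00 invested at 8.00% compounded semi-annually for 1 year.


Compound interest formula: A = P(1 + r/n)^(nt)
A = $6,000.00 × (1 + 0.08/2)^(2 × 1)
Growth factor: (1 + 0.08/2)^2 = 1.081600
A = $6,000.00 × 1.081600
A = $6,489.60

A = P(1 + r/n)^(nt) = $6,489.60


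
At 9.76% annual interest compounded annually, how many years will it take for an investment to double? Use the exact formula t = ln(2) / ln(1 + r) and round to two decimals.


Doubling condition: (1 + r)^t = 2
Take ln of both sides: t × ln(1 + r) = ln(2)
t = ln(2) / ln(1 + r)
t = 0.693147 / 0.093126
t = 7.44

t = ln(2) / ln(1 + r) = 7.44 years


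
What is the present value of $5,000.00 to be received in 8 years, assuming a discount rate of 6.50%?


Present value formula: PV = FV / (1 + r)^t
PV = $5,000.00 / (1 + 0.065)^8
PV = $5,000.00 / 1.654996
PV = $3,021.16

PV = FV / (1 + r)^t = $3,021.16


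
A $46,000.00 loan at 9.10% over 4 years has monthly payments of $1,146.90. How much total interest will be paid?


Total paid over the life of the loan = PMT × n.
Total paid = $1,146.90 × 48 = $55,051.20
Total interest = total paid − principal = $55,051.20 − $46,000.00 = $9,051.20

Total interest = (PMT × n) - PV = $9,051.20


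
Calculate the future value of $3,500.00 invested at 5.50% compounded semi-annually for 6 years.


Compound interest formula: A = P(1 + r/n)^(nt)
A = $3,500.00 × (1 + 0.055/2)^(2 × 6)
Growth factor: (1 + 0.055/2)^12 = 1.384784
A = $3,500.00 × 1.384784
A = $4,846.74

A = P(1 + r/n)^(nt) = $4,846.74


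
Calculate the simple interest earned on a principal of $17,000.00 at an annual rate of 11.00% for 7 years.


Simple interest formula: I = P × r × t
I = $17,000.00 × 0.11 × 7
I = $13,090.00

I = P × r × t = $13,090.00


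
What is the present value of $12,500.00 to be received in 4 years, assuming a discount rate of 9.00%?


Present value formula: PV = FV / (1 + r)^t
PV = $12,500.00 / (1 + 0.09)^4
PV = $12,500.00 / 1.4115816
PV = $8,855.32

PV = FV / (1 + r)^t = $8,855.32


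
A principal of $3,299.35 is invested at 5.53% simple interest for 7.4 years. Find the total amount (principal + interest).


Total amount formula: A = P(1 + rt) = P + P·r·t
Interest: I = P × r × t = $3,299.35 × 0.0553 × 7.4 = $1,350.16
A = P + I = $3,299.35 + $1,350.16 = $4,649.51

A = P + I = P(1 + rt) = $4,649.51


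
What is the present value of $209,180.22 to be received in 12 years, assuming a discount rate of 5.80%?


Present value formula: PV = FV / (1 + r)^t
PV = $209,180.22 / (1 + 0.058)^12
PV = $209,180.22 / 1.967107
PV = $106,339.01

PV = FV / (1 + r)^t = $106,339.01


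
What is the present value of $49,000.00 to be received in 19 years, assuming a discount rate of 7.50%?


Present value formula: PV = FV / (1 + r)^t
PV = $49,000.00 / (1 + 0.075)^19
PV = $49,000.00 / 3.951489
PV = $12,400.39

PV = FV / (1 + r)^t = $12,400.39


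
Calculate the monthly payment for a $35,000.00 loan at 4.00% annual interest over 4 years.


Loan payment formula: PMT = PV × r / (1 − (1 + r)^(−n))
Monthly rate r = 0.04/12 ≈ 0.00333333, n = 48 months
Denominator: 1 − (1 + 0.04/12)^(−48) = 0.147629
PMT = $35,000.00 × (0.04/12) / 0.147629
PMT = $790.27 per month

PMT = PV × r / (1-(1+r)^(-n)) = $790.27/month


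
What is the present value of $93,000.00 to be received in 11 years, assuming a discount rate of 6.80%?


Present value formula: PV = FV / (1 + r)^t
PV = $93,000.00 / (1 + 0.068)^11
PV = $93,000.00 / 2.061977
PV = $45,102.35

PV = FV / (1 + r)^t = $45,102.35


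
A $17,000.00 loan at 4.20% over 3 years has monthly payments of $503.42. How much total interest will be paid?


Total paid over the life of the loan = PMT × n.
Total paid = $503.42 × 36 = $18,123.12
Total interest = total paid − principal = $18,123.12 − $17,000.00 = $1,123.12

Total interest = (PMT × n) - PV = $1,123.12


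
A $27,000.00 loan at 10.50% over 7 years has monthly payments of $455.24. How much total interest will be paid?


Total paid over the life of the loan = PMT × n.
Total paid = $455.24 × 84 = $38,240.16
Total interest = total paid − principal = $38,240.16 − $27,000.00 = $11,240.16

Total interest = (PMT × n) - PV = $11,240.16


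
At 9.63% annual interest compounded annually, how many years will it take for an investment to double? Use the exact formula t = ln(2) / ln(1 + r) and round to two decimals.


Doubling condition: (1 + r)^t = 2
Take ln of both sides: t × ln(1 + r) = ln(2)
t = ln(2) / ln(1 + r)
t = 0.693147 / 0.091941
t = 7.54

t = ln(2) / ln(1 + r) = 7.54 years


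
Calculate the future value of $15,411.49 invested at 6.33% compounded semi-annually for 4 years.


Compound interest formula: A = P(1 + r/n)^(nt)
A = $15,411.49 × (1 + 0.0633/2)^(2 × 4)
Growth factor: (1 + 0.0633/2)^8 = 1.283096
A = $15,411.49 × 1.283096
A = $19,774.42

A = P(1 + r/n)^(nt) = $19,774.42


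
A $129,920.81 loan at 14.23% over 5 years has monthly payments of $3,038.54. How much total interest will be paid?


Total paid over the life of the loan = PMT × n.
Total paid = $3,038.54 × 60 = $182,312.40
Total interest = total paid − principal = $182,312.40 − $129,920.81 = $52,391.59

Total interest = (PMT × n) - PV = $52,391.59


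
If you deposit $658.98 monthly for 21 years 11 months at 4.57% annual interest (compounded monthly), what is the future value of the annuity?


Future value of an ordinary annuity: FV = PMT × ((1 + r)^n − 1) / r
Monthly rate r = 0.0457/12 ≈ 0.00380833, n = 263
FV = $658.98 × ((1 + 0.0457/12)^263 − 1) / (0.0457/12)
FV = $658.98 × 450.968241
FV = $297,179.05

FV = PMT × ((1+r)^n - 1)/r = $297,179.05


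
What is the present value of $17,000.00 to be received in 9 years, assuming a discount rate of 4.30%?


Present value formula: PV = FV / (1 + r)^t
PV = $17,000.00 / (1 + 0.043)^9
PV = $17,000.00 / 1.460692
PV = $11,638.32

PV = FV / (1 + r)^t = $11,638.32


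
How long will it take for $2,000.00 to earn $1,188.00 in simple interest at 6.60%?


Rearrange the simple interest formula for t:
I = P × r × t  ⇒  t = I / (P × r)
t = $1,188.00 / ($2,000.00 × 0.066)
t = 9

t = I/(P×r) = 9 years


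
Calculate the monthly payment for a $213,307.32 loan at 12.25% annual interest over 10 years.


Loan payment formula: PMT = PV × r / (1 − (1 + r)^(−n))
Monthly rate r = 0.1225/12 ≈ 0.01020833, n = 120 months
Denominator: 1 − (1 + 0.1225/12)^(−120) = 0.704412
PMT = $213,307.32 × (0.1225/12) / 0.704412
PMT = $3,091.25 per month

PMT = PV × r / (1-(1+r)^(-n)) = $3,091.25/month


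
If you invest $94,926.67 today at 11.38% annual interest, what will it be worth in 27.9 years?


Future value formula: FV = PV × (1 + r)^t
FV = $94,926.67 × (1 + 0.1138)^27.9
FV = $94,926.67 × 20.2265242
FV = $1,920,036.59

FV = PV × (1 + r)^t = $1,920,036.59


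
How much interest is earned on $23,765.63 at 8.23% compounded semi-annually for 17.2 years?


Compound interest earned = final amount − principal.
A = P(1 + r/n)^(nt) = $23,765.63 × (1 + 0.0823/2)^(2 × 17.2) = $95,149.60
Interest = A − P = $95,149.60 − $23,765.63 = $71,383.97

Interest = A - P = $71,383.97


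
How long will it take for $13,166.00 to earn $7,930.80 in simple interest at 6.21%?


Rearrange the simple interest formula for t:
I = P × r × t  ⇒  t = I / (P × r)
t = $7,930.80 / ($13,166.00 × 0.0621)
t = 9.7

t = I/(P×r) = 9.7 years


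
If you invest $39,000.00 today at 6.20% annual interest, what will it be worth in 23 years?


Future value formula: FV = PV × (1 + r)^t
FV = $39,000.00 × (1 + 0.062)^23
FV = $39,000.00 × 3.9889986
FV = $155,570.95

FV = PV × (1 + r)^t = $155,570.95


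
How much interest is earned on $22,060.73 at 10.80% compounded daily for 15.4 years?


Compound interest earned = final amount − principal.
A = P(1 + r/n)^(nt) = $22,060.73 × (1 + 0.108/365)^(365 × 15.4) = $116,367.48
Interest = A − P = $116,367.48 − $22,060.73 = $94,306.75

Interest = A - P = $94,306.75


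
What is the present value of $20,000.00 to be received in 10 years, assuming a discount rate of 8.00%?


Present value formula: PV = FV / (1 + r)^t
PV = $20,000.00 / (1 + 0.08)^10
PV = $20,000.00 / 2.158925
PV = $9,263.87

PV = FV / (1 + r)^t = $9,263.87


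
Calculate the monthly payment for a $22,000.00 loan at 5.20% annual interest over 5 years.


Loan payment formula: PMT = PV × r / (1 − (1 + r)^(−n))
Monthly rate r = 0.052/12 ≈ 0.00433333, n = 60 months
Denominator: 1 − (1 + 0.052/12)^(−60) = 0.228515
PMT = $22,000.00 × (0.052/12) / 0.228515
PMT = $417.19 per month

PMT = PV × r / (1-(1+r)^(-n)) = $417.19/month


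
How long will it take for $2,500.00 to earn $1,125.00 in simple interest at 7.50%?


Rearrange the simple interest formula for t:
I = P × r × t  ⇒  t = I / (P × r)
t = $1,125.00 / ($2,500.00 × 0.075)
t = 6

t = I/(P×r) = 6 years


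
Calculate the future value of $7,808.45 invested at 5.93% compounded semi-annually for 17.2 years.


Compound interest formula: A = P(1 + r/n)^(nt)
A = $7,808.45 × (1 + 0.0593/2)^(2 × 17.2)
Growth factor: (1 + 0.0593/2)^34.4 = 2.732267
A = $7,808.45 × 2.732267
A = $21,334.77

A = P(1 + r/n)^(nt) = $21,334.77


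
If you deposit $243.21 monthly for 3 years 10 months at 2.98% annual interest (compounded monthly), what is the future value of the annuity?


Future value of an ordinary annuity: FV = PMT × ((1 + r)^n − 1) / r
Monthly rate r = 0.0298/12 ≈ 0.00248333, n = 46
FV = $243.21 × ((1 + 0.0298/12)^46 − 1) / (0.0298/12)
FV = $243.21 × 48.666416
FV = $11,836.16

FV = PMT × ((1+r)^n - 1)/r = $11,836.16


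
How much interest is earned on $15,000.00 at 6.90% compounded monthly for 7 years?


Compound interest earned = final amount − principal.
A = P(1 + r/n)^(nt) = $15,000.00 × (1 + 0.069/12)^(12 × 7) = $24,280.34
Interest = A − P = $24,280.34 − $15,000.00 = $9,280.34

Interest = A - P = $9,280.34


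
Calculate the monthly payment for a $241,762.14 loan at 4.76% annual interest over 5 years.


Loan payment formula: PMT = PV × r / (1 − (1 + r)^(−n))
Monthly rate r = 0.0476/12 ≈ 0.00396667, n = 60 months
Denominator: 1 − (1 + 0.0476/12)^(−60) = 0.21142614
PMT = $241,762.14 × (0.0476/12) / 0.21142614
PMT = $4,535.81 per month

PMT = PV × r / (1-(1+r)^(-n)) = $4,535.81/month


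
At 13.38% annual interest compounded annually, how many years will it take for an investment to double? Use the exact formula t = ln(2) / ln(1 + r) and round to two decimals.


Doubling condition: (1 + r)^t = 2
Take ln of both sides: t × ln(1 + r) = ln(2)
t = ln(2) / ln(1 + r)
t = 0.693147 / 0.125575
t = 5.52

t = ln(2) / ln(1 + r) = 5.52 years


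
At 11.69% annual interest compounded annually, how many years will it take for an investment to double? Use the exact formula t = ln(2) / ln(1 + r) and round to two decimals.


Doubling condition: (1 + r)^t = 2
Take ln of both sides: t × ln(1 + r) = ln(2)
t = ln(2) / ln(1 + r)
t = 0.693147 / 0.110557
t = 6.27

t = ln(2) / ln(1 + r) = 6.27 years


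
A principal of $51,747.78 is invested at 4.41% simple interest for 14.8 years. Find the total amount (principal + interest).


Total amount formula: A = P(1 + rt) = P + P·r·t
Interest: I = P × r × t = $51,747.78 × 0.0441 × 14.8 = $33,774.74
A = P + I = $51,747.78 + $33,774.74 = $85,522.52

A = P + I = P(1 + rt) = $85,522.52


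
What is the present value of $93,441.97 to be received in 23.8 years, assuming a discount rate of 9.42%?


Present value formula: PV = FV / (1 + r)^t
PV = $93,441.97 / (1 + 0.0942)^23.8
PV = $93,441.97 / 8.521219
PV = $10,965.80

PV = FV / (1 + r)^t = $10,965.80


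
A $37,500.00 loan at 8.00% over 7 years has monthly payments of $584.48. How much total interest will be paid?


Total paid over the life of the loan = PMT × n.
Total paid = $584.48 × 84 = $49,096.32
Total interest = total paid − principal = $49,096.32 − $37,500.00 = $11,596.32

Total interest = (PMT × n) - PV = $11,596.32


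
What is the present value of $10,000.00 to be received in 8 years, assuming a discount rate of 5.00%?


Present value formula: PV = FV / (1 + r)^t
PV = $10,000.00 / (1 + 0.05)^8
PV = $10,000.00 / 1.4774554
PV = $6,768.39

PV = FV / (1 + r)^t = $6,768.39


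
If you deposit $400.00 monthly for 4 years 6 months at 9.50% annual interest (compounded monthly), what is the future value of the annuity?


Future value of an ordinary annuity: FV = PMT × ((1 + r)^n − 1) / r
Monthly rate r = 0.095/12 ≈ 0.00791667, n = 54
FV = $400.00 × ((1 + 0.095/12)^54 − 1) / (0.095/12)
FV = $400.00 × 67.053490
FV = $26,821.40

FV = PMT × ((1+r)^n - 1)/r = $26,821.40


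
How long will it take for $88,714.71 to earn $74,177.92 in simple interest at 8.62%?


Rearrange the simple interest formula for t:
I = P × r × t  ⇒  t = I / (P × r)
t = $74,177.92 / ($88,714.71 × 0.0862)
t = 9.7

t = I/(P×r) = 9.7 years


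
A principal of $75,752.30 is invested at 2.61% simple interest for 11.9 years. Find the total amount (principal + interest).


Total amount formula: A = P(1 + rt) = P + P·r·t
Interest: I = P × r × t = $75,752.30 × 0.0261 × 11.9 = $23,527.91
A = P + I = $75,752.30 + $23,527.91 = $99,280.21

A = P + I = P(1 + rt) = $99,280.21


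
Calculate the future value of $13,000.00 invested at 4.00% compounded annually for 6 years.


Compound interest formula: A = P(1 + r/n)^(nt)
A = $13,000.00 × (1 + 0.04/1)^(1 × 6)
Growth factor: (1 + 0.04/1)^6 = 1.265319
A = $13,000.00 × 1.265319
A = $16,449.15

A = P(1 + r/n)^(nt) = $16,449.15


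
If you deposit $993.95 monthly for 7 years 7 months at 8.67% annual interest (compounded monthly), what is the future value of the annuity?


Future value of an ordinary annuity: FV = PMT × ((1 + r)^n − 1) / r
Monthly rate r = 0.0867/12 = 0.007225, n = 91
FV = $993.95 × ((1 + 0.0867/12)^91 − 1) / (0.0867/12)
FV = $993.95 × 128.077052
FV = $127,302.19

FV = PMT × ((1+r)^n - 1)/r = $127,302.19


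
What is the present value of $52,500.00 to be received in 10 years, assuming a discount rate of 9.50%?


Present value formula: PV = FV / (1 + r)^t
PV = $52,500.00 / (1 + 0.095)^10
PV = $52,500.00 / 2.478228
PV = $21,184.49

PV = FV / (1 + r)^t = $21,184.49


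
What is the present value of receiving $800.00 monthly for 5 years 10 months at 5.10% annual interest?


Present value of an ordinary annuity: PV = PMT × (1 − (1 + r)^(−n)) / r
Monthly rate r = 0.051/12 = 0.00425, n = 70
PV = $800.00 × (1 − (1 + 0.051/12)^(−70)) / (0.051/12)
PV = $800.00 × 60.437432
PV = $48,349.95

PV = PMT × (1-(1+r)^(-n))/r = $48,349.95


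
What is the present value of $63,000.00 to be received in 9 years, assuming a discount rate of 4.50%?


Present value formula: PV = FV / (1 + r)^t
PV = $63,000.00 / (1 + 0.045)^9
PV = $63,000.00 / 1.486095
PV = $42,392.98

PV = FV / (1 + r)^t = $42,392.98


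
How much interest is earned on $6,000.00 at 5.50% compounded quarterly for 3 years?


Compound interest earned = final amount − principal.
A = P(1 + r/n)^(nt) = $6,000.00 × (1 + 0.055/4)^(4 × 3) = $7,068.41
Interest = A − P = $7,068.41 − $6,000.00 = $1,068.41

Interest = A - P = $1,068.41


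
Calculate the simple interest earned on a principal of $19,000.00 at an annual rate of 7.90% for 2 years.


Simple interest formula: I = P × r × t
I = $19,000.00 × 0.079 × 2
I = $3,002.00

I = P × r × t = $3,002.00


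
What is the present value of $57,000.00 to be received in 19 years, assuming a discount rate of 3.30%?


Present value formula: PV = FV / (1 + r)^t
PV = $57,000.00 / (1 + 0.033)^19
PV = $57,000.00 / 1.853131
PV = $30,758.75

PV = FV / (1 + r)^t = $30,758.75


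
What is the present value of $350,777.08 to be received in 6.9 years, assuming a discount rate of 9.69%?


Present value formula: PV = FV / (1 + r)^t
PV = $350,777.08 / (1 + 0.0969)^6.9
PV = $350,777.08 / 1.89300845
PV = $185,301.38

PV = FV / (1 + r)^t = $185,301.38


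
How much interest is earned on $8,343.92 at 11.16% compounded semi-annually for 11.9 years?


Compound interest earned = final amount − principal.
A = P(1 + r/n)^(nt) = $8,343.92 × (1 + 0.1116/2)^(2 × 11.9) = $30,381.81
Interest = A − P = $30,381.81 − $8,343.92 = $22,037.89

Interest = A - P = $22,037.89


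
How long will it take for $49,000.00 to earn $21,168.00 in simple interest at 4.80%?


Rearrange the simple interest formula for t:
I = P × r × t  ⇒  t = I / (P × r)
t = $21,168.00 / ($49,000.00 × 0.048)
t = 9

t = I/(P×r) = 9 years


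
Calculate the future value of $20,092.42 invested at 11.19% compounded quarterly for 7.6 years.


Compound interest formula: A = P(1 + r/n)^(nt)
A = $20,092.42 × (1 + 0.1119/4)^(4 × 7.6)
Growth factor: (1 + 0.1119/4)^30.4 = 2.31350055
A = $20,092.42 × 2.31350055
A = $46,483.82

A = P(1 + r/n)^(nt) = $46,483.82


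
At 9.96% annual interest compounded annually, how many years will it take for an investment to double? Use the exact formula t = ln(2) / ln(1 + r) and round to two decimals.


Doubling condition: (1 + r)^t = 2
Take ln of both sides: t × ln(1 + r) = ln(2)
t = ln(2) / ln(1 + r)
t = 0.693147 / 0.094946
t = 7.30

t = ln(2) / ln(1 + r) = 7.30 years


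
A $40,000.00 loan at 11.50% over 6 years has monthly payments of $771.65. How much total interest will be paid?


Total paid over the life of the loan = PMT × n.
Total paid = $771.65 × 72 = $55,558.80
Total interest = total paid − principal = $55,558.80 − $40,000.00 = $15,558.80

Total interest = (PMT × n) - PV = $15,558.80


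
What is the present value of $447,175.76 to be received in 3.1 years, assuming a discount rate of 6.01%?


Present value formula: PV = FV / (1 + r)^t
PV = $447,175.76 / (1 + 0.0601)^3.1
PV = $447,175.76 / 1.19832656
PV = $373,166.86

PV = FV / (1 + r)^t = $373,166.86


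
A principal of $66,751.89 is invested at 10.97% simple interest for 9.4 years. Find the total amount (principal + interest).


Total amount formula: A = P(1 + rt) = P + P·r·t
Interest: I = P × r × t = $66,751.89 × 0.1097 × 9.4 = $68,833.21
A = P + I = $66,751.89 + $68,833.21 = $135,585.10

A = P + I = P(1 + rt) = $135,585.10


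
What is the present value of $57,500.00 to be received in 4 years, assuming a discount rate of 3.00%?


Present value formula: PV = FV / (1 + r)^t
PV = $57,500.00 / (1 + 0.03)^4
PV = $57,500.00 / 1.1255088
PV = $51,088.01

PV = FV / (1 + r)^t = $51,088.01


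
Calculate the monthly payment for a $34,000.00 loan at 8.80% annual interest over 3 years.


Loan payment formula: PMT = PV × r / (1 − (1 + r)^(−n))
Monthly rate r = 0.088/12 ≈ 0.00733333, n = 36 months
Denominator: 1 − (1 + 0.088/12)^(−36) = 0.231286
PMT = $34,000.00 × (0.088/12) / 0.231286
PMT = $1,078.03 per month

PMT = PV × r / (1-(1+r)^(-n)) = $1,078.03/month


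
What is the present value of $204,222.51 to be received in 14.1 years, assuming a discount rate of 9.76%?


Present value formula: PV = FV / (1 + r)^t
PV = $204,222.51 / (1 + 0.0976)^14.1
PV = $204,222.51 / 3.7175925
PV = $54,934.08

PV = FV / (1 + r)^t = $54,934.08


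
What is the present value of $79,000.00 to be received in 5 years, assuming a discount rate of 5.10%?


Present value formula: PV = FV / (1 + r)^t
PV = $79,000.00 / (1 + 0.051)^5
PV = $79,000.00 / 1.2823707
PV = $61,604.65

PV = FV / (1 + r)^t = $61,604.65


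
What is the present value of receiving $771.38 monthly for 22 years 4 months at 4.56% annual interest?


Present value of an ordinary annuity: PV = PMT × (1 − (1 + r)^(−n)) / r
Monthly rate r = 0.0456/12 = 0.0038, n = 268
PV = $771.38 × (1 − (1 + 0.0456/12)^(−268)) / (0.0456/12)
PV = $771.38 × 167.928917
PV = $129,537.01

PV = PMT × (1-(1+r)^(-n))/r = $129,537.01


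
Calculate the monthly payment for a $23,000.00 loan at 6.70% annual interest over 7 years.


Loan payment formula: PMT = PV × r / (1 − (1 + r)^(−n))
Monthly rate r = 0.067/12 ≈ 0.00558333, n = 84 months
Denominator: 1 − (1 + 0.067/12)^(−84) = 0.373556
PMT = $23,000.00 × (0.067/12) / 0.373556
PMT = $343.77 per month

PMT = PV × r / (1-(1+r)^(-n)) = $343.77/month


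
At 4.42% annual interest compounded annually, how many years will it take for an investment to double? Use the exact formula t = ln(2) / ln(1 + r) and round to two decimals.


Doubling condition: (1 + r)^t = 2
Take ln of both sides: t × ln(1 + r) = ln(2)
t = ln(2) / ln(1 + r)
t = 0.693147 / 0.043251
t = 16.03

t = ln(2) / ln(1 + r) = 16.03 years


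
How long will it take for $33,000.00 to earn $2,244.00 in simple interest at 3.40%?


Rearrange the simple interest formula for t:
I = P × r × t  ⇒  t = I / (P × r)
t = $2,244.00 / ($33,000.00 × 0.034)
t = 2

t = I/(P×r) = 2 years


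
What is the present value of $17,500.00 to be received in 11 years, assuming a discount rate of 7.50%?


Present value formula: PV = FV / (1 + r)^t
PV = $17,500.00 / (1 + 0.075)^11
PV = $17,500.00 / 2.215609
PV = $7,898.51

PV = FV / (1 + r)^t = $7,898.51


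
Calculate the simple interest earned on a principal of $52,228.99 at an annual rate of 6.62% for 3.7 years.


Simple interest formula: I = P × r × t
I = $52,228.99 × 0.0662 × 3.7
I = $12,792.97

I = P × r × t = $12,792.97


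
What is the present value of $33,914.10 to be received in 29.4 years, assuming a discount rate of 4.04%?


Present value formula: PV = FV / (1 + r)^t
PV = $33,914.10 / (1 + 0.0404)^29.4
PV = $33,914.10 / 3.203982
PV = $10,584.98

PV = FV / (1 + r)^t = $10,584.98


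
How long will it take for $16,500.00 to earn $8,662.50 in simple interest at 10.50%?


Rearrange the simple interest formula for t:
I = P × r × t  ⇒  t = I / (P × r)
t = $8,662.50 / ($16,500.00 × 0.105)
t = 5

t = I/(P×r) = 5 years


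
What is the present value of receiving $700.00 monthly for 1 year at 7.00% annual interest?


Present value of an ordinary annuity: PV = PMT × (1 − (1 + r)^(−n)) / r
Monthly rate r = 0.07/12 ≈ 0.00583333, n = 12
PV = $700.00 × (1 − (1 + 0.07/12)^(−12)) / (0.07/12)
PV = $700.00 × 11.557120
PV = $8,089.98

PV = PMT × (1-(1+r)^(-n))/r = $8,089.98


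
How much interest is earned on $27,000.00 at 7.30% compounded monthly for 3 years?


Compound interest earned = final amount − principal.
A = P(1 + r/n)^(nt) = $27,000.00 × (1 + 0.073/12)^(12 × 3) = $33,588.15
Interest = A − P = $33,588.15 − $27,000.00 = $6,588.15

Interest = A - P = $6,588.15


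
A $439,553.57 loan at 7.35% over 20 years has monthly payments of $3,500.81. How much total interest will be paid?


Total paid over the life of the loan = PMT × n.
Total paid = $3,500.81 × 240 = $840,194.40
Total interest = total paid − principal = $840,194.40 − $439,553.57 = $400,640.83

Total interest = (PMT × n) - PV = $400,640.83


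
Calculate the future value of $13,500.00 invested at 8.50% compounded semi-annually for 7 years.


Compound interest formula: A = P(1 + r/n)^(nt)
A = $13,500.00 × (1 + 0.085/2)^(2 × 7)
Growth factor: (1 + 0.085/2)^14 = 1.790873
A = $13,500.00 × 1.790873
A = $24,176.79

A = P(1 + r/n)^(nt) = $24,176.79


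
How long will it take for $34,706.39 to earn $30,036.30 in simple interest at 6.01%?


Rearrange the simple interest formula for t:
I = P × r × t  ⇒  t = I / (P × r)
t = $30,036.30 / ($34,706.39 × 0.0601)
t = 14.4

t = I/(P×r) = 14.4 years


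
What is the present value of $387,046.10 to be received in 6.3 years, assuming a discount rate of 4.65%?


Present value formula: PV = FV / (1 + r)^t
PV = $387,046.10 / (1 + 0.0465)^6.3
PV = $387,046.10 / 1.33154904
PV = $290,673.56

PV = FV / (1 + r)^t = $290,673.56


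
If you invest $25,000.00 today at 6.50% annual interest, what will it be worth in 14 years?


Future value formula: FV = PV × (1 + r)^t
FV = $25,000.00 × (1 + 0.065)^14
FV = $25,000.00 × 2.414874
FV = $60,371.85

FV = PV × (1 + r)^t = $60,371.85


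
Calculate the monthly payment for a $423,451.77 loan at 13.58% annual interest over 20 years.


Loan payment formula: PMT = PV × r / (1 − (1 + r)^(−n))
Monthly rate r = 0.1358/12 ≈ 0.01131667, n = 240 months
Denominator: 1 − (1 + 0.1358/12)^(−240) = 0.932845
PMT = $423,451.77 × (0.1358/12) / 0.932845
PMT = $5,137.04 per month

PMT = PV × r / (1-(1+r)^(-n)) = $5,137.04/month


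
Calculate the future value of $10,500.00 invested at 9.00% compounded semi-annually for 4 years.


Compound interest formula: A = P(1 + r/n)^(nt)
A = $10,500.00 × (1 + 0.09/2)^(2 × 4)
Growth factor: (1 + 0.09/2)^8 = 1.422101
A = $10,500.00 × 1.422101
A = $14,932.06

A = P(1 + r/n)^(nt) = $14,932.06
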